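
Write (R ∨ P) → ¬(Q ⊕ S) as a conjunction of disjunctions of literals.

(R ∨ P) → ¬(Q ⊕ S)
⇔ ¬(R ∨ P) ∨ ¬(Q ⊕ S)   — eliminate →
⇔ ¬(R ∨ P) ∨ ¬((Q ∨ S) ∧ ¬(Q ∧ S))   — expand ⊕
⇔ (¬R ∧ ¬P) ∨ ¬((Q ∨ S) ∧ ¬(Q ∧ S))   — De Morgan
⇔ (¬R ∧ ¬P) ∨ ¬(Q ∨ S) ∨ ¬¬(Q ∧ S)   — De Morgan
⇔ (¬R ∧ ¬P) ∨ (¬Q ∧ ¬S) ∨ ¬¬(Q ∧ S)   — De Morgan
⇔ (¬R ∧ ¬P) ∨ (¬Q ∧ ¬S) ∨ (Q ∧ S)   — double negation
⇔ (¬R ∨ ¬Q ∨ Q) ∧ (¬R ∨ ¬Q ∨ S) ∧ (¬R ∨ ¬S ∨ Q) ∧ (¬R ∨ ¬S ∨ S) ∧ (¬P ∨ ¬Q ∨ Q) ∧ (¬P ∨ ¬Q ∨ S) ∧ (¬P ∨ ¬S ∨ Q) ∧ (¬P ∨ ¬S ∨ S)   — distribute ∨ over ∧
⇔ (¬R ∨ ¬Q ∨ S) ∧ (¬R ∨ ¬S ∨ Q) ∧ (¬P ∨ ¬Q ∨ S) ∧ (¬P ∨ ¬S ∨ Q)   — simplify

(¬R ∨ ¬Q ∨ S) ∧ (¬R ∨ ¬S ∨ Q) ∧ (¬P ∨ ¬Q ∨ S) ∧ (¬P ∨ ¬S ∨ Q)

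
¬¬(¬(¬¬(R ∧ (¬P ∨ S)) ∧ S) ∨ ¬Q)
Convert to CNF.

¬¬(¬(¬¬(R ∧ (¬P ∨ S)) ∧ S) ∨ ¬Q)
⇔ ¬(¬¬(R ∧ (¬P ∨ S)) ∧ S) ∨ ¬Q   [double negation]
⇔ ¬¬¬(R ∧ (¬P ∨ S)) ∨ ¬S ∨ ¬Q   [De Morgan]
⇔ ¬(R ∧ (¬P ∨ S)) ∨ ¬S ∨ ¬Q   [double negation]
⇔ ¬R ∨ ¬(¬P ∨ S) ∨ ¬S ∨ ¬Q   [De Morgan]
⇔ ¬R ∨ (¬¬P ∧ ¬S) ∨ ¬S ∨ ¬Q   [De Morgan]
⇔ ¬R ∨ (P ∧ ¬S) ∨ ¬S ∨ ¬Q   [double negation]
⇔ (¬R ∨ P ∨ ¬S ∨ ¬Q) ∧ (¬R ∨ ¬S ∨ ¬S ∨ ¬Q)   [distribute ∨ over ∧]
⇔ ¬R ∨ ¬S ∨ ¬Q   [simplify]

¬R ∨ ¬S ∨ ¬Q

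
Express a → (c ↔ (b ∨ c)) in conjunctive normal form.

¬a ∨ ¬b ∨ c

a → (c ↔ (b ∨ c))
≡ ¬a ∨ (c ↔ (b ∨ c))   [eliminate →]
≡ ¬a ∨ ((c → (b ∨ c)) ∧ ((b ∨ c) → c))   [eliminate ↔]
≡ ¬a ∨ ((¬c ∨ b ∨ c) ∧ ((b ∨ c) → c))   [eliminate →]
≡ ¬a ∨ ((¬c ∨ b ∨ c) ∧ (¬(b ∨ c) ∨ c))   [eliminate →]
≡ ¬a ∨ ((¬c ∨ b ∨ c) ∧ ((¬b ∧ ¬c) ∨ c))   [De Morgan]
≡ (¬a ∨ ¬c ∨ b ∨ c) ∧ (¬a ∨ ¬b ∨ c) ∧ (¬a ∨ ¬c ∨ c)   [distribute ∨ over ∧]
≡ ¬a ∨ ¬b ∨ c   [simplify]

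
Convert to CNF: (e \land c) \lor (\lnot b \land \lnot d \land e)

e \land (c \lor \lnot b) \land (c \lor \lnot d)

(e \land c) \lor (\lnot b \land \lnot d \land e)
= (e \lor \lnot b) \land (e \lor \lnot d) \land (e \lor e) \land (c \lor \lnot b) \land (c \lor \lnot d) \land (c \lor e)   (distribute \lor over \land)
= e \land (c \lor \lnot b) \land (c \lor \lnot d)   (simplify)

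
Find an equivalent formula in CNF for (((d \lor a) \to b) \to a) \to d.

(((d \lor a) \to b) \to a) \to d
⇔ \lnot (((d \lor a) \to b) \to a) \lor d   [eliminate \to]
⇔ \lnot (\lnot ((d \lor a) \to b) \lor a) \lor d   [eliminate \to]
⇔ \lnot (\lnot (\lnot (d \lor a) \lor b) \lor a) \lor d   [eliminate \to]
⇔ (\lnot \lnot (\lnot (d \lor a) \lor b) \land \lnot a) \lor d   [De Morgan]
⇔ ((\lnot (d \lor a) \lor b) \land \lnot a) \lor d   [double negation]
⇔ (((\lnot d \land \lnot a) \lor b) \land \lnot a) \lor d   [De Morgan]
⇔ (\lnot d \lor b \lor d) \land (\lnot a \lor b \lor d) \land (\lnot a \lor d)   [distribute \lor over \land]
⇔ \lnot a \lor d   [simplify]

\lnot a \lor d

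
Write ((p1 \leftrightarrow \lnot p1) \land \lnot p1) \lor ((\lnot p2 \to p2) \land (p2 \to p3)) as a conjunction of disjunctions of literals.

((p1 \leftrightarrow \lnot p1) \land \lnot p1) \lor ((\lnot p2 \to p2) \land (p2 \to p3))
⇔ ((p1 \to \lnot p1) \land (\lnot p1 \to p1) \land \lnot p1) \lor ((\lnot p2 \to p2) \land (p2 \to p3))   [eliminate \leftrightarrow]
⇔ ((\lnot p1 \lor \lnot p1) \land (\lnot p1 \to p1) \land \lnot p1) \lor ((\lnot p2 \to p2) \land (p2 \to p3))   [eliminate \to]
⇔ ((\lnot p1 \lor \lnot p1) \land (\lnot \lnot p1 \lor p1) \land \lnot p1) \lor ((\lnot p2 \to p2) \land (p2 \to p3))   [eliminate \to]
⇔ ((\lnot p1 \lor \lnot p1) \land (\lnot \lnot p1 \lor p1) \land \lnot p1) \lor ((\lnot \lnot p2 \lor p2) \land (p2 \to p3))   [eliminate \to]
⇔ ((\lnot p1 \lor \lnot p1) \land (\lnot \lnot p1 \lor p1) \land \lnot p1) \lor ((\lnot \lnot p2 \lor p2) \land (\lnot p2 \lor p3))   [eliminate \to]
⇔ ((\lnot p1 \lor \lnot p1) \land (p1 \lor p1) \land \lnot p1) \lor ((\lnot \lnot p2 \lor p2) \land (\lnot p2 \lor p3))   [double negation]
⇔ ((\lnot p1 \lor \lnot p1) \land (p1 \lor p1) \land \lnot p1) \lor ((p2 \lor p2) \land (\lnot p2 \lor p3))   [double negation]
⇔ (\lnot p1 \lor \lnot p1 \lor p2 \lor p2) \land (\lnot p1 \lor \lnot p1 \lor \lnot p2 \lor p3) \land (p1 \lor p1 \lor p2 \lor p2) \land (p1 \lor p1 \lor \lnot p2 \lor p3) \land (\lnot p1 \lor p2 \lor p2) \land (\lnot p1 \lor \lnot p2 \lor p3)   [distribute \lor over \land]
⇔ (\lnot p1 \lor p2) \land (\lnot p1 \lor \lnot p2 \lor p3) \land (p1 \lor p2) \land (p1 \lor \lnot p2 \lor p3)   [simplify]

(\lnot p1 \lor p2) \land (\lnot p1 \lor \lnot p2 \lor p3) \land (p1 \lor p2) \land (p1 \lor \lnot p2 \lor p3)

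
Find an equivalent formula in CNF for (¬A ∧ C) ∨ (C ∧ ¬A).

(¬A ∧ C) ∨ (C ∧ ¬A)
⇔ (¬A ∨ C) ∧ (¬A ∨ ¬A) ∧ (C ∨ C) ∧ (C ∨ ¬A)   [distribute ∨ over ∧]
⇔ ¬A ∧ C   [simplify]

¬A ∧ C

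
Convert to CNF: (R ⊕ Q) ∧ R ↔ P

(R ⊕ Q) ∧ R ↔ P
≡ ((R ⊕ Q) ∧ R → P) ∧ (P → (R ⊕ Q) ∧ R)   (eliminate ↔)
≡ (¬((R ⊕ Q) ∧ R) ∨ P) ∧ (P → (R ⊕ Q) ∧ R)   (eliminate →)
≡ (¬((R ∨ Q) ∧ ¬(R ∧ Q) ∧ R) ∨ P) ∧ (P → (R ⊕ Q) ∧ R)   (expand ⊕)
≡ (¬((R ∨ Q) ∧ ¬(R ∧ Q) ∧ R) ∨ P) ∧ (¬P ∨ (R ⊕ Q) ∧ R)   (eliminate →)
≡ (¬((R ∨ Q) ∧ ¬(R ∧ Q) ∧ R) ∨ P) ∧ (¬P ∨ (R ∨ Q) ∧ ¬(R ∧ Q) ∧ R)   (expand ⊕)
≡ (¬(R ∨ Q) ∨ ¬¬(R ∧ Q) ∨ ¬R ∨ P) ∧ (¬P ∨ (R ∨ Q) ∧ ¬(R ∧ Q) ∧ R)   (De Morgan)
≡ (¬R ∧ ¬Q ∨ ¬¬(R ∧ Q) ∨ ¬R ∨ P) ∧ (¬P ∨ (R ∨ Q) ∧ ¬(R ∧ Q) ∧ R)   (De Morgan)
≡ (¬R ∧ ¬Q ∨ R ∧ Q ∨ ¬R ∨ P) ∧ (¬P ∨ (R ∨ Q) ∧ ¬(R ∧ Q) ∧ R)   (double negation)
≡ (¬R ∧ ¬Q ∨ R ∧ Q ∨ ¬R ∨ P) ∧ (¬P ∨ (R ∨ Q) ∧ (¬R ∨ ¬Q) ∧ R)   (De Morgan)
≡ (¬R ∨ R ∨ ¬R ∨ P) ∧ (¬R ∨ Q ∨ ¬R ∨ P) ∧ (¬Q ∨ R ∨ ¬R ∨ P) ∧ (¬Q ∨ Q ∨ ¬R ∨ P) ∧ (¬P ∨ R ∨ Q) ∧ (¬P ∨ ¬R ∨ ¬Q) ∧ (¬P ∨ R)   (distribute ∨ over ∧)
≡ (¬R ∨ Q ∨ P) ∧ (¬P ∨ ¬R ∨ ¬Q) ∧ (¬P ∨ R)   (simplify)

(¬R ∨ Q ∨ P) ∧ (¬P ∨ ¬R ∨ ¬Q) ∧ (¬P ∨ R)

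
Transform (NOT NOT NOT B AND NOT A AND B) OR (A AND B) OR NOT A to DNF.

(A AND B) OR NOT A

(NOT NOT NOT B AND NOT A AND B) OR (A AND B) OR NOT A
⇔ (NOT B AND NOT A AND B) OR (A AND B) OR NOT A   [double negation]
⇔ (A AND B) OR NOT A   [simplify]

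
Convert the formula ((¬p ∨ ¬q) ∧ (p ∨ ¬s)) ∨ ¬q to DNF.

((¬p ∨ ¬q) ∧ (p ∨ ¬s)) ∨ ¬q
⇔ (¬p ∧ p) ∨ (¬p ∧ ¬s) ∨ (¬q ∧ p) ∨ (¬q ∧ ¬s) ∨ ¬q   — distribute ∧ over ∨
⇔ (¬p ∧ ¬s) ∨ ¬q   — simplify

(¬p ∧ ¬s) ∨ ¬q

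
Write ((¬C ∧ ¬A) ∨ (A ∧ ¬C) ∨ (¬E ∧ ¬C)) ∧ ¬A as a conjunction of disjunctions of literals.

¬C ∧ ¬A

((¬C ∧ ¬A) ∨ (A ∧ ¬C) ∨ (¬E ∧ ¬C)) ∧ ¬A
≡ (¬C ∨ A ∨ ¬E) ∧ (¬C ∨ A ∨ ¬C) ∧ (¬C ∨ ¬C ∨ ¬E) ∧ (¬C ∨ ¬C ∨ ¬C) ∧ (¬A ∨ A ∨ ¬E) ∧ (¬A ∨ A ∨ ¬C) ∧ (¬A ∨ ¬C ∨ ¬E) ∧ (¬A ∨ ¬C ∨ ¬C) ∧ ¬A   [distribute ∨ over ∧]
≡ ¬C ∧ ¬A   [simplify]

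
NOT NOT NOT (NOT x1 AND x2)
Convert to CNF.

NOT NOT NOT (NOT x1 AND x2)
⇔ NOT (NOT x1 AND x2)   (double negation)
⇔ NOT NOT x1 OR NOT x2   (De Morgan)
⇔ x1 OR NOT x2   (double negation)

x1 OR NOT x2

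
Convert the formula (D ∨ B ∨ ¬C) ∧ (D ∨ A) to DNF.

D ∨ (B ∧ A) ∨ (¬C ∧ A)

(D ∨ B ∨ ¬C) ∧ (D ∨ A)
= (D ∧ D) ∨ (D ∧ A) ∨ (B ∧ D) ∨ (B ∧ A) ∨ (¬C ∧ D) ∨ (¬C ∧ A)   (distribute ∧ over ∨)
= D ∨ (B ∧ A) ∨ (¬C ∧ A)   (simplify)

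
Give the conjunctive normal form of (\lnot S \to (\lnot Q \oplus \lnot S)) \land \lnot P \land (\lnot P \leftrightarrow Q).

(S \lor Q) \land \lnot P \land (P \lor Q)

(\lnot S \to (\lnot Q \oplus \lnot S)) \land \lnot P \land (\lnot P \leftrightarrow Q)
= (\lnot \lnot S \lor (\lnot Q \oplus \lnot S)) \land \lnot P \land (\lnot P \leftrightarrow Q)
= (\lnot \lnot S \lor ((\lnot Q \lor \lnot S) \land \lnot (\lnot Q \land \lnot S))) \land \lnot P \land (\lnot P \leftrightarrow Q)
= (\lnot \lnot S \lor ((\lnot Q \lor \lnot S) \land \lnot (\lnot Q \land \lnot S))) \land \lnot P \land (\lnot P \to Q) \land (Q \to \lnot P)
= (\lnot \lnot S \lor ((\lnot Q \lor \lnot S) \land \lnot (\lnot Q \land \lnot S))) \land \lnot P \land (\lnot \lnot P \lor Q) \land (Q \to \lnot P)
= (\lnot \lnot S \lor ((\lnot Q \lor \lnot S) \land \lnot (\lnot Q \land \lnot S))) \land \lnot P \land (\lnot \lnot P \lor Q) \land (\lnot Q \lor \lnot P)
= (S \lor ((\lnot Q \lor \lnot S) \land \lnot (\lnot Q \land \lnot S))) \land \lnot P \land (\lnot \lnot P \lor Q) \land (\lnot Q \lor \lnot P)
= (S \lor ((\lnot Q \lor \lnot S) \land (\lnot \lnot Q \lor \lnot \lnot S))) \land \lnot P \land (\lnot \lnot P \lor Q) \land (\lnot Q \lor \lnot P)
= (S \lor ((\lnot Q \lor \lnot S) \land (Q \lor \lnot \lnot S))) \land \lnot P \land (\lnot \lnot P \lor Q) \land (\lnot Q \lor \lnot P)
= (S \lor ((\lnot Q \lor \lnot S) \land (Q \lor S))) \land \lnot P \land (\lnot \lnot P \lor Q) \land (\lnot Q \lor \lnot P)
= (S \lor ((\lnot Q \lor \lnot S) \land (Q \lor S))) \land \lnot P \land (P \lor Q) \land (\lnot Q \lor \lnot P)
= (S \lor \lnot Q \lor \lnot S) \land (S \lor Q \lor S) \land \lnot P \land (P \lor Q) \land (\lnot Q \lor \lnot P)
= (S \lor Q) \land \lnot P \land (P \lor Q)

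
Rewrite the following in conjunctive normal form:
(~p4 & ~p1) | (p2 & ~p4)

~p4 & (~p1 | p2)

(~p4 & ~p1) | (p2 & ~p4)
= (~p4 | p2) & (~p4 | ~p4) & (~p1 | p2) & (~p1 | ~p4)   [distribute | over &]
= ~p4 & (~p1 | p2)   [simplify]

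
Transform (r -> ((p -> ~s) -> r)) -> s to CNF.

(r | s) & (~r | s)

(r -> ((p -> ~s) -> r)) -> s
⇔ ~(r -> ((p -> ~s) -> r)) | s   — eliminate ->
⇔ ~(~r | ((p -> ~s) -> r)) | s   — eliminate ->
⇔ ~(~r | ~(p -> ~s) | r) | s   — eliminate ->
⇔ ~(~r | ~(~p | ~s) | r) | s   — eliminate ->
⇔ (~~r & ~~(~p | ~s) & ~r) | s   — De Morgan
⇔ (r & ~~(~p | ~s) & ~r) | s   — double negation
⇔ (r & (~p | ~s) & ~r) | s   — double negation
⇔ (r | s) & (~p | ~s | s) & (~r | s)   — distribute | over &
⇔ (r | s) & (~r | s)   — simplify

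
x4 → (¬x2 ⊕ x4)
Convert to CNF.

x4 → (¬x2 ⊕ x4)
= ¬x4 ∨ (¬x2 ⊕ x4)   [eliminate →]
= ¬x4 ∨ ((¬x2 ∨ x4) ∧ ¬(¬x2 ∧ x4))   [expand ⊕]
= ¬x4 ∨ ((¬x2 ∨ x4) ∧ (¬¬x2 ∨ ¬x4))   [De Morgan]
= ¬x4 ∨ ((¬x2 ∨ x4) ∧ (x2 ∨ ¬x4))   [double negation]
= (¬x4 ∨ ¬x2 ∨ x4) ∧ (¬x4 ∨ x2 ∨ ¬x4)   [distribute ∨ over ∧]
= ¬x4 ∨ x2   [simplify]

¬x4 ∨ x2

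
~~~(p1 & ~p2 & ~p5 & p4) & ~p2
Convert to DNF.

(~p1 & ~p2) | (p5 & ~p2) | (~p4 & ~p2)

~~~(p1 & ~p2 & ~p5 & p4) & ~p2
⇔ ~(p1 & ~p2 & ~p5 & p4) & ~p2   — double negation
⇔ (~p1 | ~~p2 | ~~p5 | ~p4) & ~p2   — De Morgan
⇔ (~p1 | p2 | ~~p5 | ~p4) & ~p2   — double negation
⇔ (~p1 | p2 | p5 | ~p4) & ~p2   — double negation
⇔ (~p1 & ~p2) | (p2 & ~p2) | (p5 & ~p2) | (~p4 & ~p2)   — distribute & over |
⇔ (~p1 & ~p2) | (p5 & ~p2) | (~p4 & ~p2)   — simplify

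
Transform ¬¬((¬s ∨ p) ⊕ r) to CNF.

(¬s ∨ p ∨ r) ∧ (s ∨ ¬r) ∧ (¬p ∨ ¬r)

¬¬((¬s ∨ p) ⊕ r)
≡ ¬¬((¬s ∨ p ∨ r) ∧ ¬((¬s ∨ p) ∧ r))   (expand ⊕)
≡ (¬s ∨ p ∨ r) ∧ ¬((¬s ∨ p) ∧ r)   (double negation)
≡ (¬s ∨ p ∨ r) ∧ (¬(¬s ∨ p) ∨ ¬r)   (De Morgan)
≡ (¬s ∨ p ∨ r) ∧ ((¬¬s ∧ ¬p) ∨ ¬r)   (De Morgan)
≡ (¬s ∨ p ∨ r) ∧ ((s ∧ ¬p) ∨ ¬r)   (double negation)
≡ (¬s ∨ p ∨ r) ∧ (s ∨ ¬r) ∧ (¬p ∨ ¬r)   (distribute ∨ over ∧)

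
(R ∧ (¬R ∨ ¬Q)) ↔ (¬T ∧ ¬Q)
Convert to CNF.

(R ∧ (¬R ∨ ¬Q)) ↔ (¬T ∧ ¬Q)
≡ ((R ∧ (¬R ∨ ¬Q)) → (¬T ∧ ¬Q)) ∧ ((¬T ∧ ¬Q) → (R ∧ (¬R ∨ ¬Q)))
≡ (¬(R ∧ (¬R ∨ ¬Q)) ∨ (¬T ∧ ¬Q)) ∧ ((¬T ∧ ¬Q) → (R ∧ (¬R ∨ ¬Q)))
≡ (¬(R ∧ (¬R ∨ ¬Q)) ∨ (¬T ∧ ¬Q)) ∧ (¬(¬T ∧ ¬Q) ∨ (R ∧ (¬R ∨ ¬Q)))
≡ (¬R ∨ ¬(¬R ∨ ¬Q) ∨ (¬T ∧ ¬Q)) ∧ (¬(¬T ∧ ¬Q) ∨ (R ∧ (¬R ∨ ¬Q)))
≡ (¬R ∨ (¬¬R ∧ ¬¬Q) ∨ (¬T ∧ ¬Q)) ∧ (¬(¬T ∧ ¬Q) ∨ (R ∧ (¬R ∨ ¬Q)))
≡ (¬R ∨ (R ∧ ¬¬Q) ∨ (¬T ∧ ¬Q)) ∧ (¬(¬T ∧ ¬Q) ∨ (R ∧ (¬R ∨ ¬Q)))
≡ (¬R ∨ (R ∧ Q) ∨ (¬T ∧ ¬Q)) ∧ (¬(¬T ∧ ¬Q) ∨ (R ∧ (¬R ∨ ¬Q)))
≡ (¬R ∨ (R ∧ Q) ∨ (¬T ∧ ¬Q)) ∧ (¬¬T ∨ ¬¬Q ∨ (R ∧ (¬R ∨ ¬Q)))
≡ (¬R ∨ (R ∧ Q) ∨ (¬T ∧ ¬Q)) ∧ (T ∨ ¬¬Q ∨ (R ∧ (¬R ∨ ¬Q)))
≡ (¬R ∨ (R ∧ Q) ∨ (¬T ∧ ¬Q)) ∧ (T ∨ Q ∨ (R ∧ (¬R ∨ ¬Q)))
≡ (¬R ∨ R ∨ ¬T) ∧ (¬R ∨ R ∨ ¬Q) ∧ (¬R ∨ Q ∨ ¬T) ∧ (¬R ∨ Q ∨ ¬Q) ∧ (T ∨ Q ∨ R) ∧ (T ∨ Q ∨ ¬R ∨ ¬Q)
≡ (¬R ∨ Q ∨ ¬T) ∧ (T ∨ Q ∨ R)

(¬R ∨ Q ∨ ¬T) ∧ (T ∨ Q ∨ R)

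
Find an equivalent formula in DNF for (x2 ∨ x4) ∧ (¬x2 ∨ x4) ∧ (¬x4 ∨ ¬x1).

x4 ∧ ¬x1

(x2 ∨ x4) ∧ (¬x2 ∨ x4) ∧ (¬x4 ∨ ¬x1)
≡ (x2 ∧ ¬x2 ∧ ¬x4) ∨ (x2 ∧ ¬x2 ∧ ¬x1) ∨ (x2 ∧ x4 ∧ ¬x4) ∨ (x2 ∧ x4 ∧ ¬x1) ∨ (x4 ∧ ¬x2 ∧ ¬x4) ∨ (x4 ∧ ¬x2 ∧ ¬x1) ∨ (x4 ∧ x4 ∧ ¬x4) ∨ (x4 ∧ x4 ∧ ¬x1)   (distribute ∧ over ∨)
≡ x4 ∧ ¬x1   (simplify)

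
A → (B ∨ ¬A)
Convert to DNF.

¬A ∨ B

A → (B ∨ ¬A)
= ¬A ∨ B ∨ ¬A   [eliminate →]
= ¬A ∨ B   [simplify]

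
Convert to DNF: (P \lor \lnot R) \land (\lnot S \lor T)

(P \land \lnot S) \lor (P \land T) \lor (\lnot R \land \lnot S) \lor (\lnot R \land T)

(P \lor \lnot R) \land (\lnot S \lor T)
= (P \land \lnot S) \lor (P \land T) \lor (\lnot R \land \lnot S) \lor (\lnot R \land T)   [distribute \land over \lor]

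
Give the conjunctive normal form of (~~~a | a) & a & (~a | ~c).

(~~~a | a) & a & (~a | ~c)
≡ (~a | a) & a & (~a | ~c)   [double negation]
≡ a & (~a | ~c)   [simplify]

a & (~a | ~c)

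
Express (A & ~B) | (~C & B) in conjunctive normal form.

(A | ~C) & (A | B) & (~B | ~C)

(A & ~B) | (~C & B)
≡ (A | ~C) & (A | B) & (~B | ~C) & (~B | B)   (distribute | over &)
≡ (A | ~C) & (A | B) & (~B | ~C)   (simplify)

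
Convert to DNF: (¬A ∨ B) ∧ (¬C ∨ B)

(¬A ∧ ¬C) ∨ B

(¬A ∨ B) ∧ (¬C ∨ B)
= (¬A ∧ ¬C) ∨ (¬A ∧ B) ∨ (B ∧ ¬C) ∨ (B ∧ B)   — distribute ∧ over ∨
= (¬A ∧ ¬C) ∨ B   — simplify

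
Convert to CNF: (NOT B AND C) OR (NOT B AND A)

(NOT B AND C) OR (NOT B AND A)
⇔ (NOT B OR NOT B) AND (NOT B OR A) AND (C OR NOT B) AND (C OR A)   — distribute OR over AND
⇔ NOT B AND (C OR A)   — simplify

NOT B AND (C OR A)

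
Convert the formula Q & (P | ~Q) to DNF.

Q & (P | ~Q)
= (Q & P) | (Q & ~Q)   [distribute & over |]
= Q & P   [simplify]

Q & P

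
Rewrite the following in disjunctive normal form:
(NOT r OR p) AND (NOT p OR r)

(NOT r OR p) AND (NOT p OR r)
= (NOT r AND NOT p) OR (NOT r AND r) OR (p AND NOT p) OR (p AND r)   [distribute AND over OR]
= (NOT r AND NOT p) OR (p AND r)   [simplify]

(NOT r AND NOT p) OR (p AND r)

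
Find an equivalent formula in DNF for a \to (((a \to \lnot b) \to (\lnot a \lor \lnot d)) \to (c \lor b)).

a \to (((a \to \lnot b) \to (\lnot a \lor \lnot d)) \to (c \lor b))
≡ \lnot a \lor (((a \to \lnot b) \to (\lnot a \lor \lnot d)) \to (c \lor b))   (eliminate \to)
≡ \lnot a \lor \lnot ((a \to \lnot b) \to (\lnot a \lor \lnot d)) \lor c \lor b   (eliminate \to)
≡ \lnot a \lor \lnot (\lnot (a \to \lnot b) \lor \lnot a \lor \lnot d) \lor c \lor b   (eliminate \to)
≡ \lnot a \lor \lnot (\lnot (\lnot a \lor \lnot b) \lor \lnot a \lor \lnot d) \lor c \lor b   (eliminate \to)
≡ \lnot a \lor (\lnot \lnot (\lnot a \lor \lnot b) \land \lnot \lnot a \land \lnot \lnot d) \lor c \lor b   (De Morgan)
≡ \lnot a \lor ((\lnot a \lor \lnot b) \land \lnot \lnot a \land \lnot \lnot d) \lor c \lor b   (double negation)
≡ \lnot a \lor ((\lnot a \lor \lnot b) \land a \land \lnot \lnot d) \lor c \lor b   (double negation)
≡ \lnot a \lor ((\lnot a \lor \lnot b) \land a \land d) \lor c \lor b   (double negation)
≡ \lnot a \lor (\lnot a \land a \land d) \lor (\lnot b \land a \land d) \lor c \lor b   (distribute \land over \lor)
≡ \lnot a \lor (\lnot b \land a \land d) \lor c \lor b   (simplify)

\lnot a \lor (\lnot b \land a \land d) \lor c \lor b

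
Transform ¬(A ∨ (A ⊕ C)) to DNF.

¬(A ∨ (A ⊕ C))
≡ ¬(A ∨ (A ∧ ¬C) ∨ (¬A ∧ C))   — expand ⊕
≡ ¬A ∧ ¬(A ∧ ¬C) ∧ ¬(¬A ∧ C)   — De Morgan
≡ ¬A ∧ (¬A ∨ ¬¬C) ∧ ¬(¬A ∧ C)   — De Morgan
≡ ¬A ∧ (¬A ∨ C) ∧ ¬(¬A ∧ C)   — double negation
≡ ¬A ∧ (¬A ∨ C) ∧ (¬¬A ∨ ¬C)   — De Morgan
≡ ¬A ∧ (¬A ∨ C) ∧ (A ∨ ¬C)   — double negation
≡ (¬A ∧ ¬A ∧ A) ∨ (¬A ∧ ¬A ∧ ¬C) ∨ (¬A ∧ C ∧ A) ∨ (¬A ∧ C ∧ ¬C)   — distribute ∧ over ∨
≡ ¬A ∧ ¬C   — simplify

¬A ∧ ¬C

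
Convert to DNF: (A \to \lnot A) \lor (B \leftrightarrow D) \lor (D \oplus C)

\lnot A \lor (\lnot B \land \lnot D) \lor (D \land B) \lor (D \land \lnot C) \lor (\lnot D \land C)

(A \to \lnot A) \lor (B \leftrightarrow D) \lor (D \oplus C)
⇔ \lnot A \lor \lnot A \lor (B \leftrightarrow D) \lor (D \oplus C)   [eliminate \to]
⇔ \lnot A \lor \lnot A \lor ((B \to D) \land (D \to B)) \lor (D \oplus C)   [eliminate \leftrightarrow]
⇔ \lnot A \lor \lnot A \lor ((\lnot B \lor D) \land (D \to B)) \lor (D \oplus C)   [eliminate \to]
⇔ \lnot A \lor \lnot A \lor ((\lnot B \lor D) \land (\lnot D \lor B)) \lor (D \oplus C)   [eliminate \to]
⇔ \lnot A \lor \lnot A \lor ((\lnot B \lor D) \land (\lnot D \lor B)) \lor (D \land \lnot C) \lor (\lnot D \land C)   [expand \oplus]
⇔ \lnot A \lor \lnot A \lor (\lnot B \land \lnot D) \lor (\lnot B \land B) \lor (D \land \lnot D) \lor (D \land B) \lor (D \land \lnot C) \lor (\lnot D \land C)   [distribute \land over \lor]
⇔ \lnot A \lor (\lnot B \land \lnot D) \lor (D \land B) \lor (D \land \lnot C) \lor (\lnot D \land C)   [simplify]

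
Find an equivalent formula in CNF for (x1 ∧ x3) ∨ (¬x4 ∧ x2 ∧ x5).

(x1 ∨ ¬x4) ∧ (x1 ∨ x2) ∧ (x1 ∨ x5) ∧ (x3 ∨ ¬x4) ∧ (x3 ∨ x2) ∧ (x3 ∨ x5)

(x1 ∧ x3) ∨ (¬x4 ∧ x2 ∧ x5)
≡ (x1 ∨ ¬x4) ∧ (x1 ∨ x2) ∧ (x1 ∨ x5) ∧ (x3 ∨ ¬x4) ∧ (x3 ∨ x2) ∧ (x3 ∨ x5)   (distribute ∨ over ∧)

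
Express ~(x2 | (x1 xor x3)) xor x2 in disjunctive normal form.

~(x2 | (x1 xor x3)) xor x2
≡ (~(x2 | (x1 xor x3)) & ~x2) | (~~(x2 | (x1 xor x3)) & x2)
≡ (~(x2 | (x1 & ~x3) | (~x1 & x3)) & ~x2) | (~~(x2 | (x1 xor x3)) & x2)
≡ (~(x2 | (x1 & ~x3) | (~x1 & x3)) & ~x2) | (~~(x2 | (x1 & ~x3) | (~x1 & x3)) & x2)
≡ (~x2 & ~(x1 & ~x3) & ~(~x1 & x3) & ~x2) | (~~(x2 | (x1 & ~x3) | (~x1 & x3)) & x2)
≡ (~x2 & (~x1 | ~~x3) & ~(~x1 & x3) & ~x2) | (~~(x2 | (x1 & ~x3) | (~x1 & x3)) & x2)
≡ (~x2 & (~x1 | x3) & ~(~x1 & x3) & ~x2) | (~~(x2 | (x1 & ~x3) | (~x1 & x3)) & x2)
≡ (~x2 & (~x1 | x3) & (~~x1 | ~x3) & ~x2) | (~~(x2 | (x1 & ~x3) | (~x1 & x3)) & x2)
≡ (~x2 & (~x1 | x3) & (x1 | ~x3) & ~x2) | (~~(x2 | (x1 & ~x3) | (~x1 & x3)) & x2)
≡ (~x2 & (~x1 | x3) & (x1 | ~x3) & ~x2) | ((x2 | (x1 & ~x3) | (~x1 & x3)) & x2)
≡ (~x2 & ~x1 & x1 & ~x2) | (~x2 & ~x1 & ~x3 & ~x2) | (~x2 & x3 & x1 & ~x2) | (~x2 & x3 & ~x3 & ~x2) | (x2 & x2) | (x1 & ~x3 & x2) | (~x1 & x3 & x2)
≡ (~x2 & ~x1 & ~x3) | (~x2 & x3 & x1) | x2

(~x2 & ~x1 & ~x3) | (~x2 & x3 & x1) | x2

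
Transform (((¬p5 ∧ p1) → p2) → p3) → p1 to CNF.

(((¬p5 ∧ p1) → p2) → p3) → p1
≡ ¬(((¬p5 ∧ p1) → p2) → p3) ∨ p1   [eliminate →]
≡ ¬(¬((¬p5 ∧ p1) → p2) ∨ p3) ∨ p1   [eliminate →]
≡ ¬(¬(¬(¬p5 ∧ p1) ∨ p2) ∨ p3) ∨ p1   [eliminate →]
≡ (¬¬(¬(¬p5 ∧ p1) ∨ p2) ∧ ¬p3) ∨ p1   [De Morgan]
≡ ((¬(¬p5 ∧ p1) ∨ p2) ∧ ¬p3) ∨ p1   [double negation]
≡ ((¬¬p5 ∨ ¬p1 ∨ p2) ∧ ¬p3) ∨ p1   [De Morgan]
≡ ((p5 ∨ ¬p1 ∨ p2) ∧ ¬p3) ∨ p1   [double negation]
≡ (p5 ∨ ¬p1 ∨ p2 ∨ p1) ∧ (¬p3 ∨ p1)   [distribute ∨ over ∧]
≡ ¬p3 ∨ p1   [simplify]

¬p3 ∨ p1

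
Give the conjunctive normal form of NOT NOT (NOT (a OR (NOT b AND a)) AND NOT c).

NOT NOT (NOT (a OR (NOT b AND a)) AND NOT c)
≡ NOT (a OR (NOT b AND a)) AND NOT c   (double negation)
≡ NOT a AND NOT (NOT b AND a) AND NOT c   (De Morgan)
≡ NOT a AND (NOT NOT b OR NOT a) AND NOT c   (De Morgan)
≡ NOT a AND (b OR NOT a) AND NOT c   (double negation)
≡ NOT a AND NOT c   (simplify)

NOT a AND NOT c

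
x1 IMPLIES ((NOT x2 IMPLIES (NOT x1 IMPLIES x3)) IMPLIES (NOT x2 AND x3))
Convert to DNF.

NOT x1 OR (NOT x2 AND x3)

x1 IMPLIES ((NOT x2 IMPLIES (NOT x1 IMPLIES x3)) IMPLIES (NOT x2 AND x3))
⇔ NOT x1 OR ((NOT x2 IMPLIES (NOT x1 IMPLIES x3)) IMPLIES (NOT x2 AND x3))   [eliminate IMPLIES]
⇔ NOT x1 OR NOT (NOT x2 IMPLIES (NOT x1 IMPLIES x3)) OR (NOT x2 AND x3)   [eliminate IMPLIES]
⇔ NOT x1 OR NOT (NOT NOT x2 OR (NOT x1 IMPLIES x3)) OR (NOT x2 AND x3)   [eliminate IMPLIES]
⇔ NOT x1 OR NOT (NOT NOT x2 OR NOT NOT x1 OR x3) OR (NOT x2 AND x3)   [eliminate IMPLIES]
⇔ NOT x1 OR (NOT NOT NOT x2 AND NOT NOT NOT x1 AND NOT x3) OR (NOT x2 AND x3)   [De Morgan]
⇔ NOT x1 OR (NOT x2 AND NOT NOT NOT x1 AND NOT x3) OR (NOT x2 AND x3)   [double negation]
⇔ NOT x1 OR (NOT x2 AND NOT x1 AND NOT x3) OR (NOT x2 AND x3)   [double negation]
⇔ NOT x1 OR (NOT x2 AND x3)   [simplify]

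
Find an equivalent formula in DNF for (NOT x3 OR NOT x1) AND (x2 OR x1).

(NOT x3 OR NOT x1) AND (x2 OR x1)
⇔ (NOT x3 AND x2) OR (NOT x3 AND x1) OR (NOT x1 AND x2) OR (NOT x1 AND x1)   (distribute AND over OR)
⇔ (NOT x3 AND x2) OR (NOT x3 AND x1) OR (NOT x1 AND x2)   (simplify)

(NOT x3 AND x2) OR (NOT x3 AND x1) OR (NOT x1 AND x2)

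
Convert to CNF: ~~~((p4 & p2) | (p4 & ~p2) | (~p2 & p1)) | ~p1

(~p4 | ~p2 | ~p1) & (p2 | ~p1)

~~~((p4 & p2) | (p4 & ~p2) | (~p2 & p1)) | ~p1
≡ ~((p4 & p2) | (p4 & ~p2) | (~p2 & p1)) | ~p1   — double negation
≡ (~(p4 & p2) & ~(p4 & ~p2) & ~(~p2 & p1)) | ~p1   — De Morgan
≡ ((~p4 | ~p2) & ~(p4 & ~p2) & ~(~p2 & p1)) | ~p1   — De Morgan
≡ ((~p4 | ~p2) & (~p4 | ~~p2) & ~(~p2 & p1)) | ~p1   — De Morgan
≡ ((~p4 | ~p2) & (~p4 | p2) & ~(~p2 & p1)) | ~p1   — double negation
≡ ((~p4 | ~p2) & (~p4 | p2) & (~~p2 | ~p1)) | ~p1   — De Morgan
≡ ((~p4 | ~p2) & (~p4 | p2) & (p2 | ~p1)) | ~p1   — double negation
≡ (~p4 | ~p2 | ~p1) & (~p4 | p2 | ~p1) & (p2 | ~p1 | ~p1)   — distribute | over &
≡ (~p4 | ~p2 | ~p1) & (p2 | ~p1)   — simplify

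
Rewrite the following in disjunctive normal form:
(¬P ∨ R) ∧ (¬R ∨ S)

(¬P ∨ R) ∧ (¬R ∨ S)
⇔ (¬P ∧ ¬R) ∨ (¬P ∧ S) ∨ (R ∧ ¬R) ∨ (R ∧ S)   — distribute ∧ over ∨
⇔ (¬P ∧ ¬R) ∨ (¬P ∧ S) ∨ (R ∧ S)   — simplify

(¬P ∧ ¬R) ∨ (¬P ∧ S) ∨ (R ∧ S)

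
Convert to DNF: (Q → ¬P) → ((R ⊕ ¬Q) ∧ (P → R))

(Q → ¬P) → ((R ⊕ ¬Q) ∧ (P → R))
⇔ ¬(Q → ¬P) ∨ ((R ⊕ ¬Q) ∧ (P → R))   (eliminate →)
⇔ ¬(¬Q ∨ ¬P) ∨ ((R ⊕ ¬Q) ∧ (P → R))   (eliminate →)
⇔ ¬(¬Q ∨ ¬P) ∨ (((R ∧ ¬¬Q) ∨ (¬R ∧ ¬Q)) ∧ (P → R))   (expand ⊕)
⇔ ¬(¬Q ∨ ¬P) ∨ (((R ∧ ¬¬Q) ∨ (¬R ∧ ¬Q)) ∧ (¬P ∨ R))   (eliminate →)
⇔ (¬¬Q ∧ ¬¬P) ∨ (((R ∧ ¬¬Q) ∨ (¬R ∧ ¬Q)) ∧ (¬P ∨ R))   (De Morgan)
⇔ (Q ∧ ¬¬P) ∨ (((R ∧ ¬¬Q) ∨ (¬R ∧ ¬Q)) ∧ (¬P ∨ R))   (double negation)
⇔ (Q ∧ P) ∨ (((R ∧ ¬¬Q) ∨ (¬R ∧ ¬Q)) ∧ (¬P ∨ R))   (double negation)
⇔ (Q ∧ P) ∨ (((R ∧ Q) ∨ (¬R ∧ ¬Q)) ∧ (¬P ∨ R))   (double negation)
⇔ (Q ∧ P) ∨ (R ∧ Q ∧ ¬P) ∨ (R ∧ Q ∧ R) ∨ (¬R ∧ ¬Q ∧ ¬P) ∨ (¬R ∧ ¬Q ∧ R)   (distribute ∧ over ∨)
⇔ (Q ∧ P) ∨ (R ∧ Q) ∨ (¬R ∧ ¬Q ∧ ¬P)   (simplify)

(Q ∧ P) ∨ (R ∧ Q) ∨ (¬R ∧ ¬Q ∧ ¬P)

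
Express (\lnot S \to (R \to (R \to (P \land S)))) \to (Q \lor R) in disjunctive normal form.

Q \lor R

(\lnot S \to (R \to (R \to (P \land S)))) \to (Q \lor R)
≡ \lnot (\lnot S \to (R \to (R \to (P \land S)))) \lor Q \lor R   [eliminate \to]
≡ \lnot (\lnot \lnot S \lor (R \to (R \to (P \land S)))) \lor Q \lor R   [eliminate \to]
≡ \lnot (\lnot \lnot S \lor \lnot R \lor (R \to (P \land S))) \lor Q \lor R   [eliminate \to]
≡ \lnot (\lnot \lnot S \lor \lnot R \lor \lnot R \lor (P \land S)) \lor Q \lor R   [eliminate \to]
≡ (\lnot \lnot \lnot S \land \lnot \lnot R \land \lnot \lnot R \land \lnot (P \land S)) \lor Q \lor R   [De Morgan]
≡ (\lnot S \land \lnot \lnot R \land \lnot \lnot R \land \lnot (P \land S)) \lor Q \lor R   [double negation]
≡ (\lnot S \land R \land \lnot \lnot R \land \lnot (P \land S)) \lor Q \lor R   [double negation]
≡ (\lnot S \land R \land R \land \lnot (P \land S)) \lor Q \lor R   [double negation]
≡ (\lnot S \land R \land R \land (\lnot P \lor \lnot S)) \lor Q \lor R   [De Morgan]
≡ (\lnot S \land R \land R \land \lnot P) \lor (\lnot S \land R \land R \land \lnot S) \lor Q \lor R   [distribute \land over \lor]
≡ Q \lor R   [simplify]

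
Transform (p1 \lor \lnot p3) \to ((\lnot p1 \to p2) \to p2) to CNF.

\lnot p1 \lor p2

(p1 \lor \lnot p3) \to ((\lnot p1 \to p2) \to p2)
≡ \lnot (p1 \lor \lnot p3) \lor ((\lnot p1 \to p2) \to p2)
≡ \lnot (p1 \lor \lnot p3) \lor \lnot (\lnot p1 \to p2) \lor p2
≡ \lnot (p1 \lor \lnot p3) \lor \lnot (\lnot \lnot p1 \lor p2) \lor p2
≡ (\lnot p1 \land \lnot \lnot p3) \lor \lnot (\lnot \lnot p1 \lor p2) \lor p2
≡ (\lnot p1 \land p3) \lor \lnot (\lnot \lnot p1 \lor p2) \lor p2
≡ (\lnot p1 \land p3) \lor (\lnot \lnot \lnot p1 \land \lnot p2) \lor p2
≡ (\lnot p1 \land p3) \lor (\lnot p1 \land \lnot p2) \lor p2
≡ (\lnot p1 \lor \lnot p1 \lor p2) \land (\lnot p1 \lor \lnot p2 \lor p2) \land (p3 \lor \lnot p1 \lor p2) \land (p3 \lor \lnot p2 \lor p2)
≡ \lnot p1 \lor p2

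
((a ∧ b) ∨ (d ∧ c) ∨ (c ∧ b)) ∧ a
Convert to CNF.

((a ∧ b) ∨ (d ∧ c) ∨ (c ∧ b)) ∧ a
= (a ∨ d ∨ c) ∧ (a ∨ d ∨ b) ∧ (a ∨ c ∨ c) ∧ (a ∨ c ∨ b) ∧ (b ∨ d ∨ c) ∧ (b ∨ d ∨ b) ∧ (b ∨ c ∨ c) ∧ (b ∨ c ∨ b) ∧ a   [distribute ∨ over ∧]
= (b ∨ d) ∧ (b ∨ c) ∧ a   [simplify]

(b ∨ d) ∧ (b ∨ c) ∧ a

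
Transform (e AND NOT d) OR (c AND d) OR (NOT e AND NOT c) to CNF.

(e AND NOT d) OR (c AND d) OR (NOT e AND NOT c)
≡ (e OR c OR NOT e) AND (e OR c OR NOT c) AND (e OR d OR NOT e) AND (e OR d OR NOT c) AND (NOT d OR c OR NOT e) AND (NOT d OR c OR NOT c) AND (NOT d OR d OR NOT e) AND (NOT d OR d OR NOT c)   [distribute OR over AND]
≡ (e OR d OR NOT c) AND (NOT d OR c OR NOT e)   [simplify]

(e OR d OR NOT c) AND (NOT d OR c OR NOT e)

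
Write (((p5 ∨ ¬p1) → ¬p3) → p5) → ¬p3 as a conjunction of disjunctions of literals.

(((p5 ∨ ¬p1) → ¬p3) → p5) → ¬p3
= ¬(((p5 ∨ ¬p1) → ¬p3) → p5) ∨ ¬p3   (eliminate →)
= ¬(¬((p5 ∨ ¬p1) → ¬p3) ∨ p5) ∨ ¬p3   (eliminate →)
= ¬(¬(¬(p5 ∨ ¬p1) ∨ ¬p3) ∨ p5) ∨ ¬p3   (eliminate →)
= (¬¬(¬(p5 ∨ ¬p1) ∨ ¬p3) ∧ ¬p5) ∨ ¬p3   (De Morgan)
= ((¬(p5 ∨ ¬p1) ∨ ¬p3) ∧ ¬p5) ∨ ¬p3   (double negation)
= (((¬p5 ∧ ¬¬p1) ∨ ¬p3) ∧ ¬p5) ∨ ¬p3   (De Morgan)
= (((¬p5 ∧ p1) ∨ ¬p3) ∧ ¬p5) ∨ ¬p3   (double negation)
= (¬p5 ∨ ¬p3 ∨ ¬p3) ∧ (p1 ∨ ¬p3 ∨ ¬p3) ∧ (¬p5 ∨ ¬p3)   (distribute ∨ over ∧)
= (¬p5 ∨ ¬p3) ∧ (p1 ∨ ¬p3)   (simplify)

(¬p5 ∨ ¬p3) ∧ (p1 ∨ ¬p3)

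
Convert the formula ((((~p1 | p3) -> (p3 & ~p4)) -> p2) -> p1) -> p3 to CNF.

((((~p1 | p3) -> (p3 & ~p4)) -> p2) -> p1) -> p3
≡ ~((((~p1 | p3) -> (p3 & ~p4)) -> p2) -> p1) | p3
≡ ~(~(((~p1 | p3) -> (p3 & ~p4)) -> p2) | p1) | p3
≡ ~(~(~((~p1 | p3) -> (p3 & ~p4)) | p2) | p1) | p3
≡ ~(~(~(~(~p1 | p3) | (p3 & ~p4)) | p2) | p1) | p3
≡ (~~(~(~(~p1 | p3) | (p3 & ~p4)) | p2) & ~p1) | p3
≡ ((~(~(~p1 | p3) | (p3 & ~p4)) | p2) & ~p1) | p3
≡ (((~~(~p1 | p3) & ~(p3 & ~p4)) | p2) & ~p1) | p3
≡ ((((~p1 | p3) & ~(p3 & ~p4)) | p2) & ~p1) | p3
≡ ((((~p1 | p3) & (~p3 | ~~p4)) | p2) & ~p1) | p3
≡ ((((~p1 | p3) & (~p3 | p4)) | p2) & ~p1) | p3
≡ (~p1 | p3 | p2 | p3) & (~p3 | p4 | p2 | p3) & (~p1 | p3)
≡ ~p1 | p3

~p1 | p3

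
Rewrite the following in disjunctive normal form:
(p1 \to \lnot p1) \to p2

(p1 \to \lnot p1) \to p2
≡ \lnot (p1 \to \lnot p1) \lor p2   [eliminate \to]
≡ \lnot (\lnot p1 \lor \lnot p1) \lor p2   [eliminate \to]
≡ (\lnot \lnot p1 \land \lnot \lnot p1) \lor p2   [De Morgan]
≡ (p1 \land \lnot \lnot p1) \lor p2   [double negation]
≡ (p1 \land p1) \lor p2   [double negation]
≡ p1 \lor p2   [simplify]

p1 \lor p2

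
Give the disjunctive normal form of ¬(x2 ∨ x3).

¬x2 ∧ ¬x3

¬(x2 ∨ x3)
≡ ¬x2 ∧ ¬x3   [De Morgan]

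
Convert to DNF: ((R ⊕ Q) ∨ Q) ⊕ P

((R ⊕ Q) ∨ Q) ⊕ P
⇔ (((R ⊕ Q) ∨ Q) ∧ ¬P) ∨ (¬((R ⊕ Q) ∨ Q) ∧ P)
⇔ (((R ∧ ¬Q) ∨ (¬R ∧ Q) ∨ Q) ∧ ¬P) ∨ (¬((R ⊕ Q) ∨ Q) ∧ P)
⇔ (((R ∧ ¬Q) ∨ (¬R ∧ Q) ∨ Q) ∧ ¬P) ∨ (¬((R ∧ ¬Q) ∨ (¬R ∧ Q) ∨ Q) ∧ P)
⇔ (((R ∧ ¬Q) ∨ (¬R ∧ Q) ∨ Q) ∧ ¬P) ∨ (¬(R ∧ ¬Q) ∧ ¬(¬R ∧ Q) ∧ ¬Q ∧ P)
⇔ (((R ∧ ¬Q) ∨ (¬R ∧ Q) ∨ Q) ∧ ¬P) ∨ ((¬R ∨ ¬¬Q) ∧ ¬(¬R ∧ Q) ∧ ¬Q ∧ P)
⇔ (((R ∧ ¬Q) ∨ (¬R ∧ Q) ∨ Q) ∧ ¬P) ∨ ((¬R ∨ Q) ∧ ¬(¬R ∧ Q) ∧ ¬Q ∧ P)
⇔ (((R ∧ ¬Q) ∨ (¬R ∧ Q) ∨ Q) ∧ ¬P) ∨ ((¬R ∨ Q) ∧ (¬¬R ∨ ¬Q) ∧ ¬Q ∧ P)
⇔ (((R ∧ ¬Q) ∨ (¬R ∧ Q) ∨ Q) ∧ ¬P) ∨ ((¬R ∨ Q) ∧ (R ∨ ¬Q) ∧ ¬Q ∧ P)
⇔ (R ∧ ¬Q ∧ ¬P) ∨ (¬R ∧ Q ∧ ¬P) ∨ (Q ∧ ¬P) ∨ (¬R ∧ R ∧ ¬Q ∧ P) ∨ (¬R ∧ ¬Q ∧ ¬Q ∧ P) ∨ (Q ∧ R ∧ ¬Q ∧ P) ∨ (Q ∧ ¬Q ∧ ¬Q ∧ P)
⇔ (R ∧ ¬Q ∧ ¬P) ∨ (Q ∧ ¬P) ∨ (¬R ∧ ¬Q ∧ P)

(R ∧ ¬Q ∧ ¬P) ∨ (Q ∧ ¬P) ∨ (¬R ∧ ¬Q ∧ P)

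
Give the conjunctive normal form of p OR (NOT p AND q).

p OR q

p OR (NOT p AND q)
⇔ (p OR NOT p) AND (p OR q)   [distribute OR over AND]
⇔ p OR q   [simplify]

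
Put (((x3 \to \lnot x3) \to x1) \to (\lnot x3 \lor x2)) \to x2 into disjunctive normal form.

(((x3 \to \lnot x3) \to x1) \to (\lnot x3 \lor x2)) \to x2
= \lnot (((x3 \to \lnot x3) \to x1) \to (\lnot x3 \lor x2)) \lor x2   [eliminate \to]
= \lnot (\lnot ((x3 \to \lnot x3) \to x1) \lor \lnot x3 \lor x2) \lor x2   [eliminate \to]
= \lnot (\lnot (\lnot (x3 \to \lnot x3) \lor x1) \lor \lnot x3 \lor x2) \lor x2   [eliminate \to]
= \lnot (\lnot (\lnot (\lnot x3 \lor \lnot x3) \lor x1) \lor \lnot x3 \lor x2) \lor x2   [eliminate \to]
= (\lnot \lnot (\lnot (\lnot x3 \lor \lnot x3) \lor x1) \land \lnot \lnot x3 \land \lnot x2) \lor x2   [De Morgan]
= ((\lnot (\lnot x3 \lor \lnot x3) \lor x1) \land \lnot \lnot x3 \land \lnot x2) \lor x2   [double negation]
= (((\lnot \lnot x3 \land \lnot \lnot x3) \lor x1) \land \lnot \lnot x3 \land \lnot x2) \lor x2   [De Morgan]
= (((x3 \land \lnot \lnot x3) \lor x1) \land \lnot \lnot x3 \land \lnot x2) \lor x2   [double negation]
= (((x3 \land x3) \lor x1) \land \lnot \lnot x3 \land \lnot x2) \lor x2   [double negation]
= (((x3 \land x3) \lor x1) \land x3 \land \lnot x2) \lor x2   [double negation]
= (x3 \land x3 \land x3 \land \lnot x2) \lor (x1 \land x3 \land \lnot x2) \lor x2   [distribute \land over \lor]
= (x3 \land \lnot x2) \lor x2   [simplify]

(x3 \land \lnot x2) \lor x2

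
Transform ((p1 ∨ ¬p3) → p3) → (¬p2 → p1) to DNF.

((p1 ∨ ¬p3) → p3) → (¬p2 → p1)
= ¬((p1 ∨ ¬p3) → p3) ∨ (¬p2 → p1)   (eliminate →)
= ¬(¬(p1 ∨ ¬p3) ∨ p3) ∨ (¬p2 → p1)   (eliminate →)
= ¬(¬(p1 ∨ ¬p3) ∨ p3) ∨ ¬¬p2 ∨ p1   (eliminate →)
= (¬¬(p1 ∨ ¬p3) ∧ ¬p3) ∨ ¬¬p2 ∨ p1   (De Morgan)
= ((p1 ∨ ¬p3) ∧ ¬p3) ∨ ¬¬p2 ∨ p1   (double negation)
= ((p1 ∨ ¬p3) ∧ ¬p3) ∨ p2 ∨ p1   (double negation)
= (p1 ∧ ¬p3) ∨ (¬p3 ∧ ¬p3) ∨ p2 ∨ p1   (distribute ∧ over ∨)
= ¬p3 ∨ p2 ∨ p1   (simplify)

¬p3 ∨ p2 ∨ p1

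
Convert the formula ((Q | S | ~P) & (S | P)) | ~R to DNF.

((Q | S | ~P) & (S | P)) | ~R
= (Q & S) | (Q & P) | (S & S) | (S & P) | (~P & S) | (~P & P) | ~R   [distribute & over |]
= (Q & P) | S | ~R   [simplify]

(Q & P) | S | ~R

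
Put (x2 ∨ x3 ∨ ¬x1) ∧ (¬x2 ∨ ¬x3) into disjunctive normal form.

(x2 ∨ x3 ∨ ¬x1) ∧ (¬x2 ∨ ¬x3)
≡ (x2 ∧ ¬x2) ∨ (x2 ∧ ¬x3) ∨ (x3 ∧ ¬x2) ∨ (x3 ∧ ¬x3) ∨ (¬x1 ∧ ¬x2) ∨ (¬x1 ∧ ¬x3)
≡ (x2 ∧ ¬x3) ∨ (x3 ∧ ¬x2) ∨ (¬x1 ∧ ¬x2) ∨ (¬x1 ∧ ¬x3)

(x2 ∧ ¬x3) ∨ (x3 ∧ ¬x2) ∨ (¬x1 ∧ ¬x2) ∨ (¬x1 ∧ ¬x3)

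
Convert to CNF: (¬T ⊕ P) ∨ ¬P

T ∨ ¬P

(¬T ⊕ P) ∨ ¬P
≡ ((¬T ∨ P) ∧ ¬(¬T ∧ P)) ∨ ¬P   [expand ⊕]
≡ ((¬T ∨ P) ∧ (¬¬T ∨ ¬P)) ∨ ¬P   [De Morgan]
≡ ((¬T ∨ P) ∧ (T ∨ ¬P)) ∨ ¬P   [double negation]
≡ (¬T ∨ P ∨ ¬P) ∧ (T ∨ ¬P ∨ ¬P)   [distribute ∨ over ∧]
≡ T ∨ ¬P   [simplify]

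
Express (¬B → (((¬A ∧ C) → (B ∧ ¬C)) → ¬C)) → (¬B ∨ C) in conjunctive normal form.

(¬B → (((¬A ∧ C) → (B ∧ ¬C)) → ¬C)) → (¬B ∨ C)
⇔ ¬(¬B → (((¬A ∧ C) → (B ∧ ¬C)) → ¬C)) ∨ ¬B ∨ C   [eliminate →]
⇔ ¬(¬¬B ∨ (((¬A ∧ C) → (B ∧ ¬C)) → ¬C)) ∨ ¬B ∨ C   [eliminate →]
⇔ ¬(¬¬B ∨ ¬((¬A ∧ C) → (B ∧ ¬C)) ∨ ¬C) ∨ ¬B ∨ C   [eliminate →]
⇔ ¬(¬¬B ∨ ¬(¬(¬A ∧ C) ∨ (B ∧ ¬C)) ∨ ¬C) ∨ ¬B ∨ C   [eliminate →]
⇔ (¬¬¬B ∧ ¬¬(¬(¬A ∧ C) ∨ (B ∧ ¬C)) ∧ ¬¬C) ∨ ¬B ∨ C   [De Morgan]
⇔ (¬B ∧ ¬¬(¬(¬A ∧ C) ∨ (B ∧ ¬C)) ∧ ¬¬C) ∨ ¬B ∨ C   [double negation]
⇔ (¬B ∧ (¬(¬A ∧ C) ∨ (B ∧ ¬C)) ∧ ¬¬C) ∨ ¬B ∨ C   [double negation]
⇔ (¬B ∧ (¬¬A ∨ ¬C ∨ (B ∧ ¬C)) ∧ ¬¬C) ∨ ¬B ∨ C   [De Morgan]
⇔ (¬B ∧ (A ∨ ¬C ∨ (B ∧ ¬C)) ∧ ¬¬C) ∨ ¬B ∨ C   [double negation]
⇔ (¬B ∧ (A ∨ ¬C ∨ (B ∧ ¬C)) ∧ C) ∨ ¬B ∨ C   [double negation]
⇔ (¬B ∨ ¬B ∨ C) ∧ (A ∨ ¬C ∨ B ∨ ¬B ∨ C) ∧ (A ∨ ¬C ∨ ¬C ∨ ¬B ∨ C) ∧ (C ∨ ¬B ∨ C)   [distribute ∨ over ∧]
⇔ ¬B ∨ C   [simplify]

¬B ∨ C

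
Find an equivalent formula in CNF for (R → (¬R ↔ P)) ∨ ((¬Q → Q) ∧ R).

¬R ∨ ¬P ∨ Q

(R → (¬R ↔ P)) ∨ ((¬Q → Q) ∧ R)
= ¬R ∨ (¬R ↔ P) ∨ ((¬Q → Q) ∧ R)   (eliminate →)
= ¬R ∨ ((¬R → P) ∧ (P → ¬R)) ∨ ((¬Q → Q) ∧ R)   (eliminate ↔)
= ¬R ∨ ((¬¬R ∨ P) ∧ (P → ¬R)) ∨ ((¬Q → Q) ∧ R)   (eliminate →)
= ¬R ∨ ((¬¬R ∨ P) ∧ (¬P ∨ ¬R)) ∨ ((¬Q → Q) ∧ R)   (eliminate →)
= ¬R ∨ ((¬¬R ∨ P) ∧ (¬P ∨ ¬R)) ∨ ((¬¬Q ∨ Q) ∧ R)   (eliminate →)
= ¬R ∨ ((R ∨ P) ∧ (¬P ∨ ¬R)) ∨ ((¬¬Q ∨ Q) ∧ R)   (double negation)
= ¬R ∨ ((R ∨ P) ∧ (¬P ∨ ¬R)) ∨ ((Q ∨ Q) ∧ R)   (double negation)
= (¬R ∨ R ∨ P ∨ Q ∨ Q) ∧ (¬R ∨ R ∨ P ∨ R) ∧ (¬R ∨ ¬P ∨ ¬R ∨ Q ∨ Q) ∧ (¬R ∨ ¬P ∨ ¬R ∨ R)   (distribute ∨ over ∧)
= ¬R ∨ ¬P ∨ Q   (simplify)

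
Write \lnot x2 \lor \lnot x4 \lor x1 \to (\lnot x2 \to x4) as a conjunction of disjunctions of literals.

x2 \lor x4

\lnot x2 \lor \lnot x4 \lor x1 \to (\lnot x2 \to x4)
≡ \lnot (\lnot x2 \lor \lnot x4 \lor x1) \lor (\lnot x2 \to x4)   [eliminate \to]
≡ \lnot (\lnot x2 \lor \lnot x4 \lor x1) \lor \lnot \lnot x2 \lor x4   [eliminate \to]
≡ \lnot \lnot x2 \land \lnot \lnot x4 \land \lnot x1 \lor \lnot \lnot x2 \lor x4   [De Morgan]
≡ x2 \land \lnot \lnot x4 \land \lnot x1 \lor \lnot \lnot x2 \lor x4   [double negation]
≡ x2 \land x4 \land \lnot x1 \lor \lnot \lnot x2 \lor x4   [double negation]
≡ x2 \land x4 \land \lnot x1 \lor x2 \lor x4   [double negation]
≡ (x2 \lor x2 \lor x4) \land (x4 \lor x2 \lor x4) \land (\lnot x1 \lor x2 \lor x4)   [distribute \lor over \land]
≡ x2 \lor x4   [simplify]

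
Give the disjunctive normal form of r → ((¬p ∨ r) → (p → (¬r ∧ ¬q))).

¬r ∨ ¬p

r → ((¬p ∨ r) → (p → (¬r ∧ ¬q)))
≡ ¬r ∨ ((¬p ∨ r) → (p → (¬r ∧ ¬q)))   [eliminate →]
≡ ¬r ∨ ¬(¬p ∨ r) ∨ (p → (¬r ∧ ¬q))   [eliminate →]
≡ ¬r ∨ ¬(¬p ∨ r) ∨ ¬p ∨ (¬r ∧ ¬q)   [eliminate →]
≡ ¬r ∨ (¬¬p ∧ ¬r) ∨ ¬p ∨ (¬r ∧ ¬q)   [De Morgan]
≡ ¬r ∨ (p ∧ ¬r) ∨ ¬p ∨ (¬r ∧ ¬q)   [double negation]
≡ ¬r ∨ ¬p   [simplify]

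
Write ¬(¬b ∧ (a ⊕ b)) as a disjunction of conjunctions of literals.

b ∨ ¬a ∧ ¬b

¬(¬b ∧ (a ⊕ b))
= ¬(¬b ∧ (a ∧ ¬b ∨ ¬a ∧ b))   (expand ⊕)
= ¬¬b ∨ ¬(a ∧ ¬b ∨ ¬a ∧ b)   (De Morgan)
= b ∨ ¬(a ∧ ¬b ∨ ¬a ∧ b)   (double negation)
= b ∨ ¬(a ∧ ¬b) ∧ ¬(¬a ∧ b)   (De Morgan)
= b ∨ (¬a ∨ ¬¬b) ∧ ¬(¬a ∧ b)   (De Morgan)
= b ∨ (¬a ∨ b) ∧ ¬(¬a ∧ b)   (double negation)
= b ∨ (¬a ∨ b) ∧ (¬¬a ∨ ¬b)   (De Morgan)
= b ∨ (¬a ∨ b) ∧ (a ∨ ¬b)   (double negation)
= b ∨ ¬a ∧ a ∨ ¬a ∧ ¬b ∨ b ∧ a ∨ b ∧ ¬b   (distribute ∧ over ∨)
= b ∨ ¬a ∧ ¬b   (simplify)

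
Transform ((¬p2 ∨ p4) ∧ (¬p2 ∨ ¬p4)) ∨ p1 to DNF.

((¬p2 ∨ p4) ∧ (¬p2 ∨ ¬p4)) ∨ p1
⇔ (¬p2 ∧ ¬p2) ∨ (¬p2 ∧ ¬p4) ∨ (p4 ∧ ¬p2) ∨ (p4 ∧ ¬p4) ∨ p1
⇔ ¬p2 ∨ p1

¬p2 ∨ p1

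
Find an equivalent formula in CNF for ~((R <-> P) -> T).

(~R | P) & (~P | R) & ~T

~((R <-> P) -> T)
≡ ~(~(R <-> P) | T)
≡ ~(~((R -> P) & (P -> R)) | T)
≡ ~(~((~R | P) & (P -> R)) | T)
≡ ~(~((~R | P) & (~P | R)) | T)
≡ ~~((~R | P) & (~P | R)) & ~T
≡ (~R | P) & (~P | R) & ~T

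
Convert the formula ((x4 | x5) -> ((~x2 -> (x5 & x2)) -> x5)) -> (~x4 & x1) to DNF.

(x4 & x2 & ~x5) | (~x4 & x1)

((x4 | x5) -> ((~x2 -> (x5 & x2)) -> x5)) -> (~x4 & x1)
≡ ~((x4 | x5) -> ((~x2 -> (x5 & x2)) -> x5)) | (~x4 & x1)   [eliminate ->]
≡ ~(~(x4 | x5) | ((~x2 -> (x5 & x2)) -> x5)) | (~x4 & x1)   [eliminate ->]
≡ ~(~(x4 | x5) | ~(~x2 -> (x5 & x2)) | x5) | (~x4 & x1)   [eliminate ->]
≡ ~(~(x4 | x5) | ~(~~x2 | (x5 & x2)) | x5) | (~x4 & x1)   [eliminate ->]
≡ (~~(x4 | x5) & ~~(~~x2 | (x5 & x2)) & ~x5) | (~x4 & x1)   [De Morgan]
≡ ((x4 | x5) & ~~(~~x2 | (x5 & x2)) & ~x5) | (~x4 & x1)   [double negation]
≡ ((x4 | x5) & (~~x2 | (x5 & x2)) & ~x5) | (~x4 & x1)   [double negation]
≡ ((x4 | x5) & (x2 | (x5 & x2)) & ~x5) | (~x4 & x1)   [double negation]
≡ (x4 & x2 & ~x5) | (x4 & x5 & x2 & ~x5) | (x5 & x2 & ~x5) | (x5 & x5 & x2 & ~x5) | (~x4 & x1)   [distribute & over |]
≡ (x4 & x2 & ~x5) | (~x4 & x1)   [simplify]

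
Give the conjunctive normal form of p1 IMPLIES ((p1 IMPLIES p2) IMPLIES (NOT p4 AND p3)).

p1 IMPLIES ((p1 IMPLIES p2) IMPLIES (NOT p4 AND p3))
≡ NOT p1 OR ((p1 IMPLIES p2) IMPLIES (NOT p4 AND p3))   [eliminate IMPLIES]
≡ NOT p1 OR NOT (p1 IMPLIES p2) OR (NOT p4 AND p3)   [eliminate IMPLIES]
≡ NOT p1 OR NOT (NOT p1 OR p2) OR (NOT p4 AND p3)   [eliminate IMPLIES]
≡ NOT p1 OR (NOT NOT p1 AND NOT p2) OR (NOT p4 AND p3)   [De Morgan]
≡ NOT p1 OR (p1 AND NOT p2) OR (NOT p4 AND p3)   [double negation]
≡ (NOT p1 OR p1 OR NOT p4) AND (NOT p1 OR p1 OR p3) AND (NOT p1 OR NOT p2 OR NOT p4) AND (NOT p1 OR NOT p2 OR p3)   [distribute OR over AND]
≡ (NOT p1 OR NOT p2 OR NOT p4) AND (NOT p1 OR NOT p2 OR p3)   [simplify]

(NOT p1 OR NOT p2 OR NOT p4) AND (NOT p1 OR NOT p2 OR p3)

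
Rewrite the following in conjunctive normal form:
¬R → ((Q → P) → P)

R ∨ Q ∨ P

¬R → ((Q → P) → P)
⇔ ¬¬R ∨ ((Q → P) → P)   [eliminate →]
⇔ ¬¬R ∨ ¬(Q → P) ∨ P   [eliminate →]
⇔ ¬¬R ∨ ¬(¬Q ∨ P) ∨ P   [eliminate →]
⇔ R ∨ ¬(¬Q ∨ P) ∨ P   [double negation]
⇔ R ∨ (¬¬Q ∧ ¬P) ∨ P   [De Morgan]
⇔ R ∨ (Q ∧ ¬P) ∨ P   [double negation]
⇔ (R ∨ Q ∨ P) ∧ (R ∨ ¬P ∨ P)   [distribute ∨ over ∧]
⇔ R ∨ Q ∨ P   [simplify]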